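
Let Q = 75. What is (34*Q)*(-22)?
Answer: -56100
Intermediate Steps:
(34*Q)*(-22) = (34*75)*(-22) = 2550*(-22) = -56100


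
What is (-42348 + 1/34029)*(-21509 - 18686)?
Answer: 57923410357745/34029 ≈ 1.7022e+9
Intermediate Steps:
(-42348 + 1/34029)*(-21509 - 18686) = (-42348 + 1/34029)*(-40195) = -1441060091/34029*(-40195) = 57923410357745/34029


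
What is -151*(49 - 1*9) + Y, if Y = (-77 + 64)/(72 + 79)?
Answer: -912053/151 ≈ -6040.1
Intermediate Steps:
Y = -13/151 ≈ -0.086093
-151*(49 - 1*9) + Y = -151*(49 - 1*9) - 13/151 = -151*(49 - 9) - 13/151 = -151*40 - 13/151 = -6040 - 13/151 = -912053/151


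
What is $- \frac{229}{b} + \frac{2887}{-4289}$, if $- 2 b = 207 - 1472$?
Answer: $- \frac{5616417}{5425585} \approx -1.0352$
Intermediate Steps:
$b = \frac{1265}{2}$ ($b = - \frac{207 - 1472}{2} = \left(- \frac{1}{2}\right) \left(-1265\right) = \frac{1265}{2} \approx 632.5$)
$- \frac{229}{b} + \frac{2887}{-4289} = - \frac{229}{\frac{1265}{2}} + \frac{2887}{-4289} = \left(-229\right) \frac{2}{1265} + 2887 \left(- \frac{1}{4289}\right) = - \frac{458}{1265} - \frac{2887}{4289} = - \frac{5616417}{5425585}$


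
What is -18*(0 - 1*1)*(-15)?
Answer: -270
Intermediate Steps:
-18*(0 - 1*1)*(-15) = -18*(0 - 1)*(-15) = -18*(-1)*(-15) = 18*(-15) = -270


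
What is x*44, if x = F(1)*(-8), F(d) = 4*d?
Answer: -1408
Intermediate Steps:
x = -32 (x = (4*1)*(-8) = 4*(-8) = -32)
x*44 = -32*44 = -1408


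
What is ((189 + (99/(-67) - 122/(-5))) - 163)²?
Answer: 268599321/112225 ≈ 2393.4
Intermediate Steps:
((189 + (99/(-67) - 122/(-5))) - 163)² = ((189 + (99*(-1/67) - 122*(-⅕))) - 163)² = ((189 + (-99/67 + 122/5)) - 163)² = ((189 + 7679/335) - 163)² = (70994/335 - 163)² = (16389/335)² = 268599321/112225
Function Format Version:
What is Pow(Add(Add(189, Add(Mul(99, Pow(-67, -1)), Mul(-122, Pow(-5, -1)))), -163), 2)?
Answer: Rational(268599321, 112225) ≈ 2393.4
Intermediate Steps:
Pow(Add(Add(189, Add(Mul(99, Pow(-67, -1)), Mul(-122, Pow(-5, -1)))), -163), 2) = Pow(Add(Add(189, Add(Mul(99, Rational(-1, 67)), Mul(-122, Rational(-1, 5)))), -163), 2) = Pow(Add(Add(189, Add(Rational(-99, 67), Rational(122, 5))), -163), 2) = Pow(Add(Add(189, Rational(7679, 335)), -163), 2) = Pow(Add(Rational(70994, 335), -163), 2) = Pow(Rational(16389, 335), 2) = Rational(268599321, 112225)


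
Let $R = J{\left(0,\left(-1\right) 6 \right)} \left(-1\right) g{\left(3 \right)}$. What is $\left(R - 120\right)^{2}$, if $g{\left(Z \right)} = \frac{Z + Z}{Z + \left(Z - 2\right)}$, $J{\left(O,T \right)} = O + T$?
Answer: $12321$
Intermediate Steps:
$g{\left(Z \right)} = \frac{2 Z}{-2 + 2 Z}$ ($g{\left(Z \right)} = \frac{2 Z}{Z + \left(Z - 2\right)} = \frac{2 Z}{Z + \left(-2 + Z\right)} = \frac{2 Z}{-2 + 2 Z}$)
$R = 9$ ($R = \left(0 - 6\right) \left(-1\right) \frac{3}{-1 + 3} = \left(0 - 6\right) \left(-1\right) \frac{3}{2} = \left(-6\right) \left(-1\right) 3 \cdot \frac{1}{2} = 6 \cdot \frac{3}{2} = 9$)
$\left(R - 120\right)^{2} = \left(9 - 120\right)^{2} = \left(-111\right)^{2} = 12321$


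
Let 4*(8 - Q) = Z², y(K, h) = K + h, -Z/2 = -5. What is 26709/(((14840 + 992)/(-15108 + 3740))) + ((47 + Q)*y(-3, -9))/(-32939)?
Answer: -1250149261731/65186281 ≈ -19178.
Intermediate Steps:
Z = 10 (Z = -2*(-5) = 10)
Q = -17 (Q = 8 - ¼*10² = 8 - ¼*100 = 8 - 25 = -17)
26709/(((14840 + 992)/(-15108 + 3740))) + ((47 + Q)*y(-3, -9))/(-32939) = 26709/(((14840 + 992)/(-15108 + 3740))) + ((47 - 17)*(-3 - 9))/(-32939) = 26709/((15832/(-11368))) + (30*(-12))*(-1/32939) = 26709/((15832*(-1/11368))) - 360*(-1/32939) = 26709/(-1979/1421) + 360/32939 = 26709*(-1421/1979) + 360/32939 = -37953489/1979 + 360/32939 = -1250149261731/65186281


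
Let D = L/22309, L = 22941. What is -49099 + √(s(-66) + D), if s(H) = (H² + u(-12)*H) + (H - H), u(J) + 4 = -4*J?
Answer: -49099 + √723159821181/22309 ≈ -49061.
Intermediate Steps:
u(J) = -4 - 4*J
s(H) = H² + 44*H (s(H) = (H² + (-4 - 4*(-12))*H) + (H - H) = (H² + (-4 + 48)*H) + 0 = (H² + 44*H) + 0 = H² + 44*H)
D = 22941/22309 ≈ 1.0283
-49099 + √(s(-66) + D) = -49099 + √(-66*(44 - 66) + 22941/22309) = -49099 + √(-66*(-22) + 22941/22309) = -49099 + √(1452 + 22941/22309) = -49099 + √(32415609/22309) = -49099 + √723159821181/22309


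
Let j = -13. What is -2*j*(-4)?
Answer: -104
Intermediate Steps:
-2*j*(-4) = -2*(-13)*(-4) = 26*(-4) = -104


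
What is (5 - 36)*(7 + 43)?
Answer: -1550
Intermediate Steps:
(5 - 36)*(7 + 43) = -31*50 = -1550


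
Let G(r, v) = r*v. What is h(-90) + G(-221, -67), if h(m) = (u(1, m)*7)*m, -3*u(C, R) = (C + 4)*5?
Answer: 20057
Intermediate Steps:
u(C, R) = -20/3 - 5*C/3 (u(C, R) = -(C + 4)*5/3 = -(4 + C)*5/3 = -(20 + 5*C)/3 = -20/3 - 5*C/3)
h(m) = -175*m/3 (h(m) = ((-20/3 - 5/3*1)*7)*m = ((-20/3 - 5/3)*7)*m = (-25/3*7)*m = -175*m/3)
h(-90) + G(-221, -67) = -175/3*(-90) - 221*(-67) = 5250 + 14807 = 20057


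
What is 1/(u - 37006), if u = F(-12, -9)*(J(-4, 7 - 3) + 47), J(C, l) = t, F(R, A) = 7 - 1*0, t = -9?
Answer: -1/36740 ≈ -2.7218e-5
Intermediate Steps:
F(R, A) = 7 (F(R, A) = 7 + 0 = 7)
J(C, l) = -9
u = 266 (u = 7*(-9 + 47) = 7*38 = 266)
1/(u - 37006) = 1/(266 - 37006) = 1/(-36740) = -1/36740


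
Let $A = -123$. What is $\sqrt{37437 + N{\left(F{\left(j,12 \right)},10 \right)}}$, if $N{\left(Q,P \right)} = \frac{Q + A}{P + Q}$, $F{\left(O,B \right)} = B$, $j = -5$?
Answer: $\frac{\sqrt{18117066}}{22} \approx 193.47$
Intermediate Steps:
$N{\left(Q,P \right)} = \frac{-123 + Q}{P + Q}$ ($N{\left(Q,P \right)} = \frac{Q - 123}{P + Q} = \frac{-123 + Q}{P + Q}$)
$\sqrt{37437 + N{\left(F{\left(j,12 \right)},10 \right)}} = \sqrt{37437 + \frac{-123 + 12}{10 + 12}} = \sqrt{37437 + \frac{1}{22} \left(-111\right)} = \sqrt{37437 - \frac{111}{22}} = \sqrt{\frac{823503}{22}} = \frac{\sqrt{18117066}}{22}$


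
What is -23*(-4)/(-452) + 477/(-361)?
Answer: -62204/40793 ≈ -1.5249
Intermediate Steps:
-23*(-4)/(-452) + 477/(-361) = 92*(-1/452) + 477*(-1/361) = -23/113 - 477/361 = -62204/40793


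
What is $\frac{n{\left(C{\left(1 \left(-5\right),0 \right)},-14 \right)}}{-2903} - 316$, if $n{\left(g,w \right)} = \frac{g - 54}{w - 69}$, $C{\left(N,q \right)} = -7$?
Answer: $- \frac{76139945}{240949} \approx -316.0$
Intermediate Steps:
$n{\left(g,w \right)} = \frac{-54 + g}{-69 + w}$
$\frac{n{\left(C{\left(1 \left(-5\right),0 \right)},-14 \right)}}{-2903} - 316 = \frac{\frac{1}{-69 - 14} \left(-54 - 7\right)}{-2903} - 316 = \frac{1}{-83} \left(-61\right) \left(- \frac{1}{2903}\right) - 316 = \left(- \frac{1}{83}\right) \left(-61\right) \left(- \frac{1}{2903}\right) - 316 = \frac{61}{83} \left(- \frac{1}{2903}\right) - 316 = - \frac{61}{240949} - 316 = - \frac{76139945}{240949}$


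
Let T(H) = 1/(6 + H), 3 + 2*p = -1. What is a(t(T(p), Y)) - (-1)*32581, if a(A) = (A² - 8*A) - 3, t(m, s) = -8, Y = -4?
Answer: 32706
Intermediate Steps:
p = -2 (p = -3/2 + (½)*(-1) = -3/2 - ½ = -2)
a(A) = -3 + A² - 8*A
a(t(T(p), Y)) - (-1)*32581 = (-3 + (-8)² - 8*(-8)) - (-1)*32581 = (-3 + 64 + 64) - 1*(-32581) = 125 + 32581 = 32706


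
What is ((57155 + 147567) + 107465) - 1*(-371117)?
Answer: 683304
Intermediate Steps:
((57155 + 147567) + 107465) - 1*(-371117) = (204722 + 107465) + 371117 = 312187 + 371117 = 683304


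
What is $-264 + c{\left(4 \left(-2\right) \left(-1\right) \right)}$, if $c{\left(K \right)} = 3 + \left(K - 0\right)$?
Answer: $-253$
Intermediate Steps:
$c{\left(K \right)} = 3 + K$ ($c{\left(K \right)} = 3 + \left(K + 0\right) = 3 + K$)
$-264 + c{\left(4 \left(-2\right) \left(-1\right) \right)} = -264 + \left(3 + 4 \left(-2\right) \left(-1\right)\right) = -264 + \left(3 - -8\right) = -264 + \left(3 + 8\right) = -264 + 11 = -253$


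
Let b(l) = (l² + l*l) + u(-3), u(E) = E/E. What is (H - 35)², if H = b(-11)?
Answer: 43264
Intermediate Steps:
u(E) = 1
b(l) = 1 + 2*l² (b(l) = (l² + l*l) + 1 = (l² + l²) + 1 = 2*l² + 1 = 1 + 2*l²)
H = 243 (H = 1 + 2*(-11)² = 1 + 2*121 = 1 + 242 = 243)
(H - 35)² = (243 - 35)² = 208² = 43264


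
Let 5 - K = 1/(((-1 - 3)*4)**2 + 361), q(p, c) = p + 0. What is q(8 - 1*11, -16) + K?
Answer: 1233/617 ≈ 1.9984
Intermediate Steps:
q(p, c) = p
K = 3084/617 (K = 5 - 1/(((-1 - 3)*4)**2 + 361) = 5 - 1/((-4*4)**2 + 361) = 5 - 1/((-16)**2 + 361) = 5 - 1/(256 + 361) = 5 - 1/617 = 3084/617 ≈ 4.9984)
q(8 - 1*11, -16) + K = (8 - 1*11) + 3084/617 = (8 - 11) + 3084/617 = -3 + 3084/617 = 1233/617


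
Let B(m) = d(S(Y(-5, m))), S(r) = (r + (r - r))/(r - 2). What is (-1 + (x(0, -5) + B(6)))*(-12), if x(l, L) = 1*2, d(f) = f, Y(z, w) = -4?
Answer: -20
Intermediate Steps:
S(r) = r/(-2 + r) (S(r) = (r + 0)/(-2 + r) = r/(-2 + r))
B(m) = 2/3 (B(m) = -4/(-2 - 4) = -4/(-6) = -4*(-1/6) = 2/3)
x(l, L) = 2
(-1 + (x(0, -5) + B(6)))*(-12) = (-1 + (2 + 2/3))*(-12) = (-1 + 8/3)*(-12) = (5/3)*(-12) = -20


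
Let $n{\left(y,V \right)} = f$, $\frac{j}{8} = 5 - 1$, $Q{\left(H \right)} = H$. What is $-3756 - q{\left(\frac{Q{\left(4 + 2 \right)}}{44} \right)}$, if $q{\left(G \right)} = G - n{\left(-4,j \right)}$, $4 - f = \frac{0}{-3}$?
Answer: $- \frac{82547}{22} \approx -3752.1$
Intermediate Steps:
$j = 32$ ($j = 8 \left(5 - 1\right) = 8 \cdot 4 = 32$)
$f = 4$ ($f = 4 - \frac{0}{-3} = 4 - 0 \left(- \frac{1}{3}\right) = 4 - 0 = 4 + 0 = 4$)
$n{\left(y,V \right)} = 4$
$q{\left(G \right)} = -4 + G$ ($q{\left(G \right)} = G - 4 = -4 + G$)
$-3756 - q{\left(\frac{Q{\left(4 + 2 \right)}}{44} \right)} = -3756 - \left(-4 + \frac{4 + 2}{44}\right) = -3756 - \left(-4 + 6 \cdot \frac{1}{44}\right) = -3756 - \left(-4 + \frac{3}{22}\right) = -3756 - - \frac{85}{22} = -3756 + \frac{85}{22} = - \frac{82547}{22}$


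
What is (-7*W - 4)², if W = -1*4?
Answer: 576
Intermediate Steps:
W = -4
(-7*W - 4)² = (-7*(-4) - 4)² = (28 - 4)² = 24² = 576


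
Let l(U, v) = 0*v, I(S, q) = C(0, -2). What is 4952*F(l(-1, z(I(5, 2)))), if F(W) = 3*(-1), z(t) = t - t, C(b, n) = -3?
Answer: -14856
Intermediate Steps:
I(S, q) = -3
z(t) = 0
l(U, v) = 0
F(W) = -3
4952*F(l(-1, z(I(5, 2)))) = 4952*(-3) = -14856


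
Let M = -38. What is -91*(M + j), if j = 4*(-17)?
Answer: 9646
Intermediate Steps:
j = -68
-91*(M + j) = -91*(-38 - 68) = -91*(-106) = 9646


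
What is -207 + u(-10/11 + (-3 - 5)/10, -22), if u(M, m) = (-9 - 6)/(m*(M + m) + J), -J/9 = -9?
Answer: -623766/3013 ≈ -207.02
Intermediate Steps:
J = 81 (J = -9*(-9) = 81)
u(M, m) = -15/(81 + m*(M + m)) (u(M, m) = (-9 - 6)/(m*(M + m) + 81) = -15/(81 + m*(M + m)))
-207 + u(-10/11 + (-3 - 5)/10, -22) = -207 - 15/(81 + (-22)**2 + (-10/11 + (-3 - 5)/10)*(-22)) = -207 - 15/(81 + 484 + (-10*1/11 - 8*1/10)*(-22)) = -207 - 15/(81 + 484 + (-10/11 - 4/5)*(-22)) = -207 - 15/(81 + 484 - 94/55*(-22)) = -207 - 15/(81 + 484 + 188/5) = -207 - 15/3013/5 = -207 - 15*5/3013 = -207 - 75/3013 = -623766/3013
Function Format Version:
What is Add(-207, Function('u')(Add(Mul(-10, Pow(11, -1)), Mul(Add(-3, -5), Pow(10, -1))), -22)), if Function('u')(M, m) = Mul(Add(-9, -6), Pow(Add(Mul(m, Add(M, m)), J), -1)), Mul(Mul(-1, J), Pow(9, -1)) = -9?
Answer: Rational(-623766, 3013) ≈ -207.02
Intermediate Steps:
J = 81 (J = Mul(-9, -9) = 81)
Function('u')(M, m) = Mul(-15, Pow(Add(81, Mul(m, Add(M, m))), -1)) (Function('u')(M, m) = Mul(Add(-9, -6), Pow(Add(Mul(m, Add(M, m)), 81), -1)) = Mul(-15, Pow(Add(81, Mul(m, Add(M, m))), -1)))
Add(-207, Function('u')(Add(Mul(-10, Pow(11, -1)), Mul(Add(-3, -5), Pow(10, -1))), -22)) = Add(-207, Mul(-15, Pow(Add(81, Pow(-22, 2), Mul(Add(Mul(-10, Pow(11, -1)), Mul(Add(-3, -5), Pow(10, -1))), -22)), -1))) = Add(-207, Mul(-15, Pow(Add(81, 484, Mul(Add(Mul(-10, Rational(1, 11)), Mul(-8, Rational(1, 10))), -22)), -1))) = Add(-207, Mul(-15, Pow(Add(81, 484, Mul(Add(Rational(-10, 11), Rational(-4, 5)), -22)), -1))) = Add(-207, Mul(-15, Pow(Add(81, 484, Mul(Rational(-94, 55), -22)), -1))) = Add(-207, Mul(-15, Pow(Add(81, 484, Rational(188, 5)), -1))) = Add(-207, Mul(-15, Pow(Rational(3013, 5), -1))) = Add(-207, Mul(-15, Rational(5, 3013))) = Add(-207, Rational(-75, 3013)) = Rational(-623766, 3013)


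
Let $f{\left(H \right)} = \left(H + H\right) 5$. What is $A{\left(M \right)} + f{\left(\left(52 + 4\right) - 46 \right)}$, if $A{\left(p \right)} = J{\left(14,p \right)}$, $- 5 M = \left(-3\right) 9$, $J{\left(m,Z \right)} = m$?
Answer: $114$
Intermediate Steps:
$f{\left(H \right)} = 10 H$ ($f{\left(H \right)} = 2 H 5 = 10 H$)
$M = \frac{27}{5}$ ($M = - \frac{\left(-3\right) 9}{5} = \left(- \frac{1}{5}\right) \left(-27\right) = \frac{27}{5} \approx 5.4$)
$A{\left(p \right)} = 14$
$A{\left(M \right)} + f{\left(\left(52 + 4\right) - 46 \right)} = 14 + 10 \left(\left(52 + 4\right) - 46\right) = 14 + 10 \left(56 - 46\right) = 14 + 10 \cdot 10 = 14 + 100 = 114$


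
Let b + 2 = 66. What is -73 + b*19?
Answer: 1143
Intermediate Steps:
b = 64 (b = -2 + 66 = 64)
-73 + b*19 = -73 + 64*19 = -73 + 1216 = 1143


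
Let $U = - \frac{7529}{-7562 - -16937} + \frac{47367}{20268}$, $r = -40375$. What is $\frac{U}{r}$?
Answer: $- \frac{32385317}{852417187500} \approx -3.7992 \cdot 10^{-5}$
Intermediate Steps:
$U = \frac{32385317}{21112500}$ ($U = - \frac{7529}{-7562 + 16937} + 47367 \cdot \frac{1}{20268} = - \frac{7529}{9375} + \frac{5263}{2252} = \frac{32385317}{21112500} \approx 1.5339$)
$\frac{U}{r} = \frac{32385317}{21112500 \left(-40375\right)} = \frac{32385317}{21112500} \left(- \frac{1}{40375}\right) = - \frac{32385317}{852417187500}$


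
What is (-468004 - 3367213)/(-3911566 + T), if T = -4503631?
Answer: 3835217/8415197 ≈ 0.45575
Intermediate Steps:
(-468004 - 3367213)/(-3911566 + T) = (-468004 - 3367213)/(-3911566 - 4503631) = -3835217/(-8415197) = -3835217*(-1/8415197) = 3835217/8415197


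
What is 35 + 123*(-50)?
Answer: -6115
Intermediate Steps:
35 + 123*(-50) = 35 - 6150 = -6115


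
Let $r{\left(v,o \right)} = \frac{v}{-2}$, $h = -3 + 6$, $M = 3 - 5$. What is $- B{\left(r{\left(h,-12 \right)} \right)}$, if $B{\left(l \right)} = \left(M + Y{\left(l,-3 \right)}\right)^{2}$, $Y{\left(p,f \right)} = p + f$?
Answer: $- \frac{169}{4} \approx -42.25$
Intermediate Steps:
$Y{\left(p,f \right)} = f + p$
$M = -2$ ($M = 3 - 5 = -2$)
$h = 3$
$r{\left(v,o \right)} = - \frac{v}{2}$ ($r{\left(v,o \right)} = v \left(- \frac{1}{2}\right) = - \frac{v}{2}$)
$B{\left(l \right)} = \left(-5 + l\right)^{2}$ ($B{\left(l \right)} = \left(-2 + \left(-3 + l\right)\right)^{2} = \left(-5 + l\right)^{2}$)
$- B{\left(r{\left(h,-12 \right)} \right)} = - \left(-5 - \frac{3}{2}\right)^{2} = - \left(- \frac{13}{2}\right)^{2} = \left(-1\right) \frac{169}{4} = - \frac{169}{4}$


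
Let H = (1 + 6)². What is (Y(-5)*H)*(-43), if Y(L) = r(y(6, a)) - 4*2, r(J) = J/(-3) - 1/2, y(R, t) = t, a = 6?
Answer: 44247/2 ≈ 22124.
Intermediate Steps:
r(J) = -½ - J/3 (r(J) = J*(-⅓) - 1*½ = -J/3 - ½ = -½ - J/3)
H = 49 (H = 7² = 49)
Y(L) = -21/2 (Y(L) = (-½ - ⅓*6) - 4*2 = (-½ - 2) - 8 = -5/2 - 8 = -21/2)
(Y(-5)*H)*(-43) = -21/2*49*(-43) = -1029/2*(-43) = 44247/2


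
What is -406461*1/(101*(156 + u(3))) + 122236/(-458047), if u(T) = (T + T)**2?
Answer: -62849547393/2960815808 ≈ -21.227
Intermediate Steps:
u(T) = 4*T**2 (u(T) = (2*T)**2 = 4*T**2)
-406461*1/(101*(156 + u(3))) + 122236/(-458047) = -406461*1/(101*(156 + 4*3**2)) + 122236/(-458047) = -406461*1/(101*(156 + 4*9)) + 122236*(-1/458047) = -406461*1/(101*(156 + 36)) - 122236/458047 = -406461/(192*101) - 122236/458047 = -406461/19392 - 122236/458047 = -406461*1/19392 - 122236/458047 = -135487/6464 - 122236/458047 = -62849547393/2960815808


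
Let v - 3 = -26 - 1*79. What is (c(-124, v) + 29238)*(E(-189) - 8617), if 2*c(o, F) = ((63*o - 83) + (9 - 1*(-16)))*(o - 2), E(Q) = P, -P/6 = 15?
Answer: -4571592936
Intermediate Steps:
P = -90 (P = -6*15 = -90)
E(Q) = -90
v = -102 (v = 3 + (-26 - 1*79) = 3 + (-26 - 79) = 3 - 105 = -102)
c(o, F) = (-58 + 63*o)*(-2 + o)/2 (c(o, F) = (((63*o - 83) + (9 - 1*(-16)))*(o - 2))/2 = (((-83 + 63*o) + (9 + 16))*(-2 + o))/2 = (((-83 + 63*o) + 25)*(-2 + o))/2 = ((-58 + 63*o)*(-2 + o))/2 = (-58 + 63*o)*(-2 + o)/2)
(c(-124, v) + 29238)*(E(-189) - 8617) = ((58 - 92*(-124) + (63/2)*(-124)²) + 29238)*(-90 - 8617) = ((58 + 11408 + (63/2)*15376) + 29238)*(-8707) = ((58 + 11408 + 484344) + 29238)*(-8707) = (495810 + 29238)*(-8707) = 525048*(-8707) = -4571592936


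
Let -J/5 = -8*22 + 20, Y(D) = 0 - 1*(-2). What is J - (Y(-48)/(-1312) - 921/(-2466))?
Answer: 210200195/269616 ≈ 779.63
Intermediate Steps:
Y(D) = 2 (Y(D) = 0 + 2 = 2)
J = 780 (J = -5*(-8*22 + 20) = -5*(-176 + 20) = -5*(-156) = 780)
J - (Y(-48)/(-1312) - 921/(-2466)) = 780 - (2/(-1312) - 921/(-2466)) = 780 - (2*(-1/1312) - 921*(-1/2466)) = 780 - (-1/656 + 307/822) = 780 - 1*100285/269616 = 780 - 100285/269616 = 210200195/269616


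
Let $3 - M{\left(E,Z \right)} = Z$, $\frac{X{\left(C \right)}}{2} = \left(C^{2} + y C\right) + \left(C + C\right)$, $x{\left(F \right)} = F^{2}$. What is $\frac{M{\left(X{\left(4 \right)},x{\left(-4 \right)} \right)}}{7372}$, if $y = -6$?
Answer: $- \frac{13}{7372} \approx -0.0017634$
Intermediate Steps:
$X{\left(C \right)} = - 8 C + 2 C^{2}$ ($X{\left(C \right)} = 2 \left(\left(C^{2} - 6 C\right) + \left(C + C\right)\right) = 2 \left(\left(C^{2} - 6 C\right) + 2 C\right) = 2 \left(C^{2} - 4 C\right) = - 8 C + 2 C^{2}$)
$M{\left(E,Z \right)} = 3 - Z$
$\frac{M{\left(X{\left(4 \right)},x{\left(-4 \right)} \right)}}{7372} = \frac{3 - \left(-4\right)^{2}}{7372} = \left(3 - 16\right) \frac{1}{7372} = \left(-13\right) \frac{1}{7372} = - \frac{13}{7372}$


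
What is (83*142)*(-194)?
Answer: -2286484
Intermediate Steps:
(83*142)*(-194) = 11786*(-194) = -2286484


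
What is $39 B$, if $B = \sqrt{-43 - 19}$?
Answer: $39 i \sqrt{62} \approx 307.09 i$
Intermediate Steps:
$B = i \sqrt{62}$ ($B = \sqrt{-62} = i \sqrt{62} \approx 7.874 i$)
$39 B = 39 i \sqrt{62}$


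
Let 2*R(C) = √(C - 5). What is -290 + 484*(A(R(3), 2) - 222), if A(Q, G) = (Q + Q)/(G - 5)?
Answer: -107738 - 484*I*√2/3 ≈ -1.0774e+5 - 228.16*I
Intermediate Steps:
R(C) = √(-5 + C)/2 (R(C) = √(C - 5)/2 = √(-5 + C)/2)
A(Q, G) = 2*Q/(-5 + G) (A(Q, G) = (2*Q)/(-5 + G) = 2*Q/(-5 + G))
-290 + 484*(A(R(3), 2) - 222) = -290 + 484*(2*(√(-5 + 3)/2)/(-5 + 2) - 222) = -290 + 484*(2*(√(-2)/2)/(-3) - 222) = -290 + 484*(2*((I*√2)/2)*(-⅓) - 222) = -290 + 484*(2*(I*√2/2)*(-⅓) - 222) = -290 + 484*(-I*√2/3 - 222) = -290 + 484*(-222 - I*√2/3) = -290 + (-107448 - 484*I*√2/3) = -107738 - 484*I*√2/3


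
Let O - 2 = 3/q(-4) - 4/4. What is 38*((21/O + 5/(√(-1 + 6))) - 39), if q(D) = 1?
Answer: -2565/2 + 38*√5 ≈ -1197.5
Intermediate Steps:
O = 4 (O = 2 + (3/1 - 4/4) = 2 + (3*1 - 4*¼) = 2 + (3 - 1) = 2 + 2 = 4)
38*((21/O + 5/(√(-1 + 6))) - 39) = 38*((21/4 + 5/(√(-1 + 6))) - 39) = 38*((21*(¼) + 5/(√5)) - 39) = 38*((21/4 + 5*(√5/5)) - 39) = 38*((21/4 + √5) - 39) = 38*(-135/4 + √5) = -2565/2 + 38*√5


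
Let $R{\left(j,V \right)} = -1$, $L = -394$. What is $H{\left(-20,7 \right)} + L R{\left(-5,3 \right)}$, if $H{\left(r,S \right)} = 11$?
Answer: $405$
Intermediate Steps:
$H{\left(-20,7 \right)} + L R{\left(-5,3 \right)} = 11 - -394 = 11 + 394 = 405$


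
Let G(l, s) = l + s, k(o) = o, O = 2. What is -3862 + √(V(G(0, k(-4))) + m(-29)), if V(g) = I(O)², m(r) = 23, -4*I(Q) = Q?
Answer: -3862 + √93/2 ≈ -3857.2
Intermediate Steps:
I(Q) = -Q/4
V(g) = ¼ (V(g) = (-¼*2)² = (-½)² = ¼)
-3862 + √(V(G(0, k(-4))) + m(-29)) = -3862 + √(¼ + 23) = -3862 + √(93/4) = -3862 + √93/2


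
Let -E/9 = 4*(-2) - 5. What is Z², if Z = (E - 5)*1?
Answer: 12544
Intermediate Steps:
E = 117 (E = -9*(4*(-2) - 5) = -9*(-8 - 5) = -9*(-13) = 117)
Z = 112 (Z = (117 - 5)*1 = 112*1 = 112)
Z² = 112² = 12544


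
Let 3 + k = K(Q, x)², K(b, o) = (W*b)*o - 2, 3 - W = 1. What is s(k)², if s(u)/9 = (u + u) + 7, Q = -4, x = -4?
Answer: 262731681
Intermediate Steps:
W = 2 (W = 3 - 1*1 = 3 - 1 = 2)
K(b, o) = -2 + 2*b*o (K(b, o) = (2*b)*o - 2 = 2*b*o - 2 = -2 + 2*b*o)
k = 897 (k = -3 + (-2 + 2*(-4)*(-4))² = -3 + (-2 + 32)² = -3 + 30² = -3 + 900 = 897)
s(u) = 63 + 18*u (s(u) = 9*((u + u) + 7) = 9*(2*u + 7) = 9*(7 + 2*u) = 63 + 18*u)
s(k)² = (63 + 18*897)² = (63 + 16146)² = 16209² = 262731681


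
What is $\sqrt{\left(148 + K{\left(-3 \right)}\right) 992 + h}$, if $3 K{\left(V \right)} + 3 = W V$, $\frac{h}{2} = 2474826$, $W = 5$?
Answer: $2 \sqrt{1272629} \approx 2256.2$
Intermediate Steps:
$h = 4949652$ ($h = 2 \cdot 2474826 = 4949652$)
$K{\left(V \right)} = -1 + \frac{5 V}{3}$
$\sqrt{\left(148 + K{\left(-3 \right)}\right) 992 + h} = \sqrt{\left(148 + \left(-1 + \frac{5}{3} \left(-3\right)\right)\right) 992 + 4949652} = \sqrt{\left(148 - 6\right) 992 + 4949652} = \sqrt{142 \cdot 992 + 4949652} = \sqrt{140864 + 4949652} = \sqrt{5090516} = 2 \sqrt{1272629}$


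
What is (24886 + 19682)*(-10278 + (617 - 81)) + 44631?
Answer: -434136825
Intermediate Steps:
(24886 + 19682)*(-10278 + (617 - 81)) + 44631 = 44568*(-10278 + 536) + 44631 = 44568*(-9742) + 44631 = -434181456 + 44631 = -434136825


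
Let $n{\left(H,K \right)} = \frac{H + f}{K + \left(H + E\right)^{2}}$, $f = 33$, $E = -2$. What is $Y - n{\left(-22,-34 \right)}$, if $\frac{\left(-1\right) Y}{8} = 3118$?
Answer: $- \frac{13519659}{542} \approx -24944.0$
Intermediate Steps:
$Y = -24944$ ($Y = \left(-8\right) 3118 = -24944$)
$n{\left(H,K \right)} = \frac{33 + H}{K + \left(-2 + H\right)^{2}}$ ($n{\left(H,K \right)} = \frac{H + 33}{K + \left(H - 2\right)^{2}} = \frac{33 + H}{K + \left(-2 + H\right)^{2}}$)
$Y - n{\left(-22,-34 \right)} = -24944 - \frac{33 - 22}{-34 + \left(-2 - 22\right)^{2}} = -24944 - \frac{1}{-34 + \left(-24\right)^{2}} \cdot 11 = -24944 - \frac{1}{-34 + 576} \cdot 11 = -24944 - \frac{1}{542} \cdot 11 = -24944 - \frac{11}{542} = - \frac{13519659}{542}$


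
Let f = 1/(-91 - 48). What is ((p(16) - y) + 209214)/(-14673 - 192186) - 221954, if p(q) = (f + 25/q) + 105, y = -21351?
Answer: -34037143620801/153351472 ≈ -2.2196e+5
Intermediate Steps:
f = -1/139 (f = 1/(-139) = -1/139 ≈ -0.0071942)
p(q) = 14594/139 + 25/q (p(q) = (-1/139 + 25/q) + 105 = 14594/139 + 25/q)
((p(16) - y) + 209214)/(-14673 - 192186) - 221954 = (((14594/139 + 25/16) - 1*(-21351)) + 209214)/(-14673 - 192186) - 221954 = (((14594/139 + 25*(1/16)) + 21351) + 209214)/(-206859) - 221954 = (((14594/139 + 25/16) + 21351) + 209214)*(-1/206859) - 221954 = ((236979/2224 + 21351) + 209214)*(-1/206859) - 221954 = (47721603/2224 + 209214)*(-1/206859) - 221954 = (513013539/2224)*(-1/206859) - 221954 = -171004513/153351472 - 221954 = -34037143620801/153351472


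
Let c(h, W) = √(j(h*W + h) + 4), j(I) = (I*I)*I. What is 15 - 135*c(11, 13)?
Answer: 15 - 270*√913067 ≈ -2.5798e+5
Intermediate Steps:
j(I) = I³ (j(I) = I²*I = I³)
c(h, W) = √(4 + (h + W*h)³) (c(h, W) = √((h*W + h)³ + 4) = √((W*h + h)³ + 4) = √((h + W*h)³ + 4) = √(4 + (h + W*h)³))
15 - 135*c(11, 13) = 15 - 135*√(4 + 11³*(1 + 13)³) = 15 - 135*√(4 + 1331*14³) = 15 - 135*√(4 + 1331*2744) = 15 - 135*√(4 + 3652264) = 15 - 270*√913067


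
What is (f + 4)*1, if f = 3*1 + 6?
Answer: 13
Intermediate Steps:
f = 9 (f = 3 + 6 = 9)
(f + 4)*1 = (9 + 4)*1 = 13*1 = 13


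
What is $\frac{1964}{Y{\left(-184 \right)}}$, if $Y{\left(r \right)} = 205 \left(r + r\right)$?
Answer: $- \frac{491}{18860} \approx -0.026034$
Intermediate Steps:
$Y{\left(r \right)} = 410 r$ ($Y{\left(r \right)} = 205 \cdot 2 r = 410 r$)
$\frac{1964}{Y{\left(-184 \right)}} = \frac{1964}{410 \left(-184\right)} = \frac{1964}{-75440} = 1964 \left(- \frac{1}{75440}\right) = - \frac{491}{18860}$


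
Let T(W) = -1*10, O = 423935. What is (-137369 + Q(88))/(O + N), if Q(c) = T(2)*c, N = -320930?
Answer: -15361/11445 ≈ -1.3422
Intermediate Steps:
T(W) = -10
Q(c) = -10*c
(-137369 + Q(88))/(O + N) = (-137369 - 10*88)/(423935 - 320930) = (-137369 - 880)/103005 = -138249*1/103005 = -15361/11445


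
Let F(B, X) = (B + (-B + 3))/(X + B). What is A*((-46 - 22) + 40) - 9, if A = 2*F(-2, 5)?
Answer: -65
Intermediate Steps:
F(B, X) = 3/(B + X) (F(B, X) = (B + (3 - B))/(B + X) = 3/(B + X))
A = 2 (A = 2*(3/(-2 + 5)) = 2*(3/3) = 2*(3*(⅓)) = 2*1 = 2)
A*((-46 - 22) + 40) - 9 = 2*((-46 - 22) + 40) - 9 = 2*(-68 + 40) - 9 = 2*(-28) - 9 = -56 - 9 = -65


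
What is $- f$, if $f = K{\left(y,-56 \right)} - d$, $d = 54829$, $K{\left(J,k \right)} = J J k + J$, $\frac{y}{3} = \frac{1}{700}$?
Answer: $\frac{959507443}{17500} \approx 54829.0$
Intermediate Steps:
$y = \frac{3}{700} \approx 0.0042857$
$K{\left(J,k \right)} = J + k J^{2}$ ($K{\left(J,k \right)} = J^{2} k + J = k J^{2} + J = J + k J^{2}$)
$f = - \frac{959507443}{17500}$ ($f = \frac{3 \left(1 + \frac{3}{700} \left(-56\right)\right)}{700} - 54829 = \frac{3 \left(1 - \frac{6}{25}\right)}{700} - 54829 = \frac{3}{700} \cdot \frac{19}{25} - 54829 = \frac{57}{17500} - 54829 = - \frac{959507443}{17500} \approx -54829.0$)
$- f = \left(-1\right) \left(- \frac{959507443}{17500}\right) = \frac{959507443}{17500}$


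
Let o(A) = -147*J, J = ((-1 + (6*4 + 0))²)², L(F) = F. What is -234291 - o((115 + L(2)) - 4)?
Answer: 40902336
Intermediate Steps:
J = 279841 (J = ((-1 + (24 + 0))²)² = ((-1 + 24)²)² = (23²)² = 529² = 279841)
o(A) = -41136627 (o(A) = -147*279841 = -41136627)
-234291 - o((115 + L(2)) - 4) = -234291 - 1*(-41136627) = -234291 + 41136627 = 40902336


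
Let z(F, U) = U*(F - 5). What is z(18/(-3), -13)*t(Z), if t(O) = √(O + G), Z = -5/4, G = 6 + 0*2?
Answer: 143*√19/2 ≈ 311.66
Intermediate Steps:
z(F, U) = U*(-5 + F)
G = 6 (G = 6 + 0 = 6)
Z = -5/4 (Z = -5*¼ = -5/4 ≈ -1.2500)
t(O) = √(6 + O) (t(O) = √(O + 6) = √(6 + O))
z(18/(-3), -13)*t(Z) = (-13*(-5 + 18/(-3)))*√(6 - 5/4) = (-13*(-5 + 18*(-⅓)))*√(19/4) = (-13*(-5 - 6))*(√19/2) = (-13*(-11))*(√19/2) = 143*(√19/2) = 143*√19/2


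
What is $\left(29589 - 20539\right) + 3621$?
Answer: $12671$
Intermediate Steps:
$\left(29589 - 20539\right) + 3621 = 9050 + 3621 = 12671$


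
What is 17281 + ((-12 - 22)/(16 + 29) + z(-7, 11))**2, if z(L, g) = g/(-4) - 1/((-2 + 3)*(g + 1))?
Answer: 140080429/8100 ≈ 17294.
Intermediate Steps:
z(L, g) = -1/(1 + g) - g/4 (z(L, g) = g*(-1/4) - 1/(1*(1 + g)) = -g/4 - 1/(1 + g) = -1/(1 + g) - g/4)
17281 + ((-12 - 22)/(16 + 29) + z(-7, 11))**2 = 17281 + ((-12 - 22)/(16 + 29) + (-4 - 1*11 - 1*11**2)/(4*(1 + 11)))**2 = 17281 + (-34/45 + (1/4)*(-4 - 11 - 1*121)/12)**2 = 17281 + (-34*1/45 + (1/4)*(1/12)*(-4 - 11 - 121))**2 = 17281 + (-34/45 + (1/4)*(1/12)*(-136))**2 = 17281 + (-34/45 - 17/6)**2 = 17281 + (-323/90)**2 = 17281 + 104329/8100 = 140080429/8100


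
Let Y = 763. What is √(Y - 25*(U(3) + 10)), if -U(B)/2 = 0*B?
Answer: 3*√57 ≈ 22.650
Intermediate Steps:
U(B) = 0 (U(B) = -0*B = -2*0 = 0)
√(Y - 25*(U(3) + 10)) = √(763 - 25*(0 + 10)) = √(763 - 25*10) = √(763 - 250) = √513 = 3*√57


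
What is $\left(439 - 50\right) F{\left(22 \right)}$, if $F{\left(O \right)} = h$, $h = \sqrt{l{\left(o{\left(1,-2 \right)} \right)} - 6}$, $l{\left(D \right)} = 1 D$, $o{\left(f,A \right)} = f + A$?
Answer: $389 i \sqrt{7} \approx 1029.2 i$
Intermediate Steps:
$o{\left(f,A \right)} = A + f$
$l{\left(D \right)} = D$
$h = i \sqrt{7}$ ($h = \sqrt{\left(-2 + 1\right) - 6} = \sqrt{-1 - 6} = \sqrt{-7} = i \sqrt{7} \approx 2.6458 i$)
$F{\left(O \right)} = i \sqrt{7}$
$\left(439 - 50\right) F{\left(22 \right)} = \left(439 - 50\right) i \sqrt{7} = 389 i \sqrt{7}$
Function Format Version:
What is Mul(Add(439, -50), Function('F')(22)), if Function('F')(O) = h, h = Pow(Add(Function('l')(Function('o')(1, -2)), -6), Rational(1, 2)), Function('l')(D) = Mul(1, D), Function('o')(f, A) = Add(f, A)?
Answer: Mul(389, I, Pow(7, Rational(1, 2))) ≈ Mul(1029.2, I)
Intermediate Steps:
Function('o')(f, A) = Add(A, f)
Function('l')(D) = D
h = Mul(I, Pow(7, Rational(1, 2))) (h = Pow(Add(Add(-2, 1), -6), Rational(1, 2)) = Pow(Add(-1, -6), Rational(1, 2)) = Pow(-7, Rational(1, 2)) = Mul(I, Pow(7, Rational(1, 2))) ≈ Mul(2.6458, I))
Function('F')(O) = Mul(I, Pow(7, Rational(1, 2)))
Mul(Add(439, -50), Function('F')(22)) = Mul(Add(439, -50), Mul(I, Pow(7, Rational(1, 2)))) = Mul(389, Mul(I, Pow(7, Rational(1, 2)))) = Mul(389, I, Pow(7, Rational(1, 2)))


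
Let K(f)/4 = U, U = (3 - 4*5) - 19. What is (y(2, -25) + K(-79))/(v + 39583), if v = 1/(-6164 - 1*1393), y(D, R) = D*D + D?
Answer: -521433/149564365 ≈ -0.0034863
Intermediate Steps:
y(D, R) = D + D² (y(D, R) = D² + D = D + D²)
v = -1/7557 (v = 1/(-6164 - 1393) = 1/(-7557) = -1/7557 ≈ -0.00013233)
U = -36 (U = (3 - 20) - 19 = -17 - 19 = -36)
K(f) = -144 (K(f) = 4*(-36) = -144)
(y(2, -25) + K(-79))/(v + 39583) = (2*(1 + 2) - 144)/(-1/7557 + 39583) = (2*3 - 144)/(299128730/7557) = (6 - 144)*(7557/299128730) = -138*7557/299128730 = -521433/149564365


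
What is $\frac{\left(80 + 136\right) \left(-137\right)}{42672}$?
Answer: $- \frac{1233}{1778} \approx -0.69348$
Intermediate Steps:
$\frac{\left(80 + 136\right) \left(-137\right)}{42672} = 216 \left(-137\right) \frac{1}{42672} = \left(-29592\right) \frac{1}{42672} = - \frac{1233}{1778}$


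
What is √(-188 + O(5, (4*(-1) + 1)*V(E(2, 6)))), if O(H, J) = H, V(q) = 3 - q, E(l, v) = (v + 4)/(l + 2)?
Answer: I*√183 ≈ 13.528*I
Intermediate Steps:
E(l, v) = (4 + v)/(2 + l)
√(-188 + O(5, (4*(-1) + 1)*V(E(2, 6)))) = √(-188 + 5) = √(-183) = I*√183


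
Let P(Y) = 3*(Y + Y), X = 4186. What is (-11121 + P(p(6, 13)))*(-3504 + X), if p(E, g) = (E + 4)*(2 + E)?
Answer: -7257162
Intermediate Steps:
p(E, g) = (2 + E)*(4 + E) (p(E, g) = (4 + E)*(2 + E) = (2 + E)*(4 + E))
P(Y) = 6*Y (P(Y) = 3*(2*Y) = 6*Y)
(-11121 + P(p(6, 13)))*(-3504 + X) = (-11121 + 6*(8 + 6**2 + 6*6))*(-3504 + 4186) = (-11121 + 6*(8 + 36 + 36))*682 = (-11121 + 6*80)*682 = (-11121 + 480)*682 = -10641*682 = -7257162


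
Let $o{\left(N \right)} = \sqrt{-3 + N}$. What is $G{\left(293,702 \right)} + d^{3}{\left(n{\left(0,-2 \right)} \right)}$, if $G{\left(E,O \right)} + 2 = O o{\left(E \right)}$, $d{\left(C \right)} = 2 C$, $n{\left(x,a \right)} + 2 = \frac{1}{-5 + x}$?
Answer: $- \frac{10898}{125} + 702 \sqrt{290} \approx 11867.0$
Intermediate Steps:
$n{\left(x,a \right)} = -2 + \frac{1}{-5 + x}$
$G{\left(E,O \right)} = -2 + O \sqrt{-3 + E}$
$G{\left(293,702 \right)} + d^{3}{\left(n{\left(0,-2 \right)} \right)} = \left(-2 + 702 \sqrt{-3 + 293}\right) + \left(2 \frac{11 - 0}{-5 + 0}\right)^{3} = \left(-2 + 702 \sqrt{290}\right) + \left(2 \frac{11 + 0}{-5}\right)^{3} = \left(-2 + 702 \sqrt{290}\right) + \left(2 \left(\left(- \frac{1}{5}\right) 11\right)\right)^{3} = \left(-2 + 702 \sqrt{290}\right) + \left(2 \left(- \frac{11}{5}\right)\right)^{3} = \left(-2 + 702 \sqrt{290}\right) + \left(- \frac{22}{5}\right)^{3} = \left(-2 + 702 \sqrt{290}\right) - \frac{10648}{125} = - \frac{10898}{125} + 702 \sqrt{290}$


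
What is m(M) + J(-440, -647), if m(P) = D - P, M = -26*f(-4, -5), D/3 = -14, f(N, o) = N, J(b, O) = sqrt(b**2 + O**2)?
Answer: -146 + sqrt(612209) ≈ 636.44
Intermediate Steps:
J(b, O) = sqrt(O**2 + b**2)
D = -42 (D = 3*(-14) = -42)
M = 104 (M = -26*(-4) = 104)
m(P) = -42 - P
m(M) + J(-440, -647) = (-42 - 1*104) + sqrt((-647)**2 + (-440)**2) = (-42 - 104) + sqrt(418609 + 193600) = -146 + sqrt(612209)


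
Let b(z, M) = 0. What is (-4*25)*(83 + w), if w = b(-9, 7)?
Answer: -8300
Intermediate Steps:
w = 0
(-4*25)*(83 + w) = (-4*25)*(83 + 0) = -100*83 = -8300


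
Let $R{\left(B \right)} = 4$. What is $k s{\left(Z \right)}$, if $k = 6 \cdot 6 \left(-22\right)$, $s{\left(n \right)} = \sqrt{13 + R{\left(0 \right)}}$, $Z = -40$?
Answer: $- 792 \sqrt{17} \approx -3265.5$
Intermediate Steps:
$s{\left(n \right)} = \sqrt{17}$ ($s{\left(n \right)} = \sqrt{13 + 4} = \sqrt{17}$)
$k = -792$ ($k = 36 \left(-22\right) = -792$)
$k s{\left(Z \right)} = - 792 \sqrt{17}$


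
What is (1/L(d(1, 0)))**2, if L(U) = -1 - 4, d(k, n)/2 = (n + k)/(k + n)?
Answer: 1/25 ≈ 0.040000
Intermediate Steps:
d(k, n) = 2 (d(k, n) = 2*((n + k)/(k + n)) = 2*((k + n)/(k + n)) = 2*1 = 2)
L(U) = -5
(1/L(d(1, 0)))**2 = (1/(-5))**2 = (-1/5)**2 = 1/25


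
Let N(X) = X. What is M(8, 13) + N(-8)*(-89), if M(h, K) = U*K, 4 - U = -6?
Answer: 842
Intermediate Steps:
U = 10 (U = 4 - 1*(-6) = 4 + 6 = 10)
M(h, K) = 10*K
M(8, 13) + N(-8)*(-89) = 10*13 - 8*(-89) = 130 + 712 = 842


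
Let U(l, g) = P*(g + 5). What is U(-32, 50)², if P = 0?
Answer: 0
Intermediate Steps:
U(l, g) = 0 (U(l, g) = 0*(g + 5) = 0*(5 + g) = 0)
U(-32, 50)² = 0² = 0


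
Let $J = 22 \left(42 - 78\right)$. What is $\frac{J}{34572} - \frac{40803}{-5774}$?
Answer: $\frac{117172359}{16634894} \approx 7.0438$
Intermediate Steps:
$J = -792$ ($J = 22 \left(-36\right) = -792$)
$\frac{J}{34572} - \frac{40803}{-5774} = - \frac{792}{34572} - \frac{40803}{-5774} = \left(-792\right) \frac{1}{34572} - - \frac{40803}{5774} = - \frac{66}{2881} + \frac{40803}{5774} = \frac{117172359}{16634894}$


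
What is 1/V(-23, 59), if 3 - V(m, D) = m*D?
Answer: 1/1360 ≈ 0.00073529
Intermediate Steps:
V(m, D) = 3 - D*m (V(m, D) = 3 - m*D = 3 - D*m)
1/V(-23, 59) = 1/(3 - 1*59*(-23)) = 1/(3 + 1357) = 1/1360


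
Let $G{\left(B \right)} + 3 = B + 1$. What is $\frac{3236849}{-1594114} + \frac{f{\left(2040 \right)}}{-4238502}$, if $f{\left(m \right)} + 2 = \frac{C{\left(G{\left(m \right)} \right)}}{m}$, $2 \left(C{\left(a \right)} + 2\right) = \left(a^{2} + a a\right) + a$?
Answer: $- \frac{13997086869630677}{6891788484772560} \approx -2.031$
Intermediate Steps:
$G{\left(B \right)} = -2 + B$ ($G{\left(B \right)} = -3 + \left(B + 1\right) = -3 + \left(1 + B\right) = -2 + B$)
$C{\left(a \right)} = -2 + a^{2} + \frac{a}{2}$ ($C{\left(a \right)} = -2 + \frac{\left(a^{2} + a a\right) + a}{2} = -2 + \frac{\left(a^{2} + a^{2}\right) + a}{2} = -2 + \frac{2 a^{2} + a}{2} = -2 + \frac{a + 2 a^{2}}{2} = -2 + \left(a^{2} + \frac{a}{2}\right) = -2 + a^{2} + \frac{a}{2}$)
$f{\left(m \right)} = -2 + \frac{-3 + \left(-2 + m\right)^{2} + \frac{m}{2}}{m}$ ($f{\left(m \right)} = -2 + \frac{-2 + \left(-2 + m\right)^{2} + \frac{-2 + m}{2}}{m} = -2 + \frac{-2 + \left(-2 + m\right)^{2} + \left(-1 + \frac{m}{2}\right)}{m} = -2 + \frac{-3 + \left(-2 + m\right)^{2} + \frac{m}{2}}{m}$)
$\frac{3236849}{-1594114} + \frac{f{\left(2040 \right)}}{-4238502} = \frac{3236849}{-1594114} + \frac{- \frac{11}{2} + 2040 + \frac{1}{2040}}{-4238502} = 3236849 \left(- \frac{1}{1594114}\right) + \left(- \frac{11}{2} + 2040 + \frac{1}{2040}\right) \left(- \frac{1}{4238502}\right) = - \frac{3236849}{1594114} + \frac{4150381}{2040} \left(- \frac{1}{4238502}\right) = - \frac{3236849}{1594114} - \frac{4150381}{8646544080} = - \frac{13997086869630677}{6891788484772560}$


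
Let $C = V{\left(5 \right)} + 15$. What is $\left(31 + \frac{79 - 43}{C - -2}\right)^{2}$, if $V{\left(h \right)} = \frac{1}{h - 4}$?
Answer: $1089$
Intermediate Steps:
$V{\left(h \right)} = \frac{1}{-4 + h}$
$C = 16$ ($C = \frac{1}{-4 + 5} + 15 = 1^{-1} + 15 = 1 + 15 = 16$)
$\left(31 + \frac{79 - 43}{C - -2}\right)^{2} = \left(31 + \frac{79 - 43}{16 - -2}\right)^{2} = \left(31 + \frac{36}{16 + \left(-10 + 12\right)}\right)^{2} = \left(31 + \frac{36}{16 + 2}\right)^{2} = \left(31 + \frac{36}{18}\right)^{2} = \left(31 + 36 \cdot \frac{1}{18}\right)^{2} = \left(31 + 2\right)^{2} = 33^{2} = 1089$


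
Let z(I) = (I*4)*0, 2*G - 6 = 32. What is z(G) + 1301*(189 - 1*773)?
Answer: -759784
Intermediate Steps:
G = 19 (G = 3 + (½)*32 = 3 + 16 = 19)
z(I) = 0 (z(I) = (4*I)*0 = 0)
z(G) + 1301*(189 - 1*773) = 0 + 1301*(189 - 1*773) = 0 + 1301*(189 - 773) = 0 + 1301*(-584) = 0 - 759784 = -759784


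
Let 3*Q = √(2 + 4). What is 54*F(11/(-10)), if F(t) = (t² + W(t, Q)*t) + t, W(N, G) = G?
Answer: 297/50 - 99*√6/5 ≈ -42.560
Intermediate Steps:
Q = √6/3 (Q = √(2 + 4)/3 = √6/3 ≈ 0.81650)
F(t) = t + t² + t*√6/3 (F(t) = (t² + (√6/3)*t) + t = (t² + t*√6/3) + t = t + t² + t*√6/3)
54*F(11/(-10)) = 54*((11/(-10))*(3 + √6 + 3*(11/(-10)))/3) = 54*((11*(-⅒))*(3 + √6 + 3*(11*(-⅒)))/3) = 54*((⅓)*(-11/10)*(3 + √6 + 3*(-11/10))) = 54*((⅓)*(-11/10)*(3 + √6 - 33/10)) = 54*((⅓)*(-11/10)*(-3/10 + √6)) = 54*(11/100 - 11*√6/30) = 297/50 - 99*√6/5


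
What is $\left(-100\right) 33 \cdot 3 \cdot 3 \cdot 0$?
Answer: $0$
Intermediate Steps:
$\left(-100\right) 33 \cdot 3 \cdot 3 \cdot 0 = - 3300 \cdot 9 \cdot 0 = \left(-3300\right) 0 = 0$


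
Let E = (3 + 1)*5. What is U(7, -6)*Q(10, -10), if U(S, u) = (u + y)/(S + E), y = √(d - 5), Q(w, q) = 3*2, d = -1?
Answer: -4/3 + 2*I*√6/9 ≈ -1.3333 + 0.54433*I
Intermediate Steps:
Q(w, q) = 6
y = I*√6 (y = √(-1 - 5) = √(-6) = I*√6 ≈ 2.4495*I)
E = 20 (E = 4*5 = 20)
U(S, u) = (u + I*√6)/(20 + S) (U(S, u) = (u + I*√6)/(S + 20) = (u + I*√6)/(20 + S))
U(7, -6)*Q(10, -10) = ((-6 + I*√6)/(20 + 7))*6 = ((-6 + I*√6)/27)*6 = (-2/9 + I*√6/27)*6 = -4/3 + 2*I*√6/9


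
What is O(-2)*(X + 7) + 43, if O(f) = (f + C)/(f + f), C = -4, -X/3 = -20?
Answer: 287/2 ≈ 143.50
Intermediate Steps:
X = 60 (X = -3*(-20) = 60)
O(f) = (-4 + f)/(2*f) (O(f) = (f - 4)/(f + f) = (-4 + f)/((2*f)) = (-4 + f)*(1/(2*f)) = (-4 + f)/(2*f))
O(-2)*(X + 7) + 43 = ((½)*(-4 - 2)/(-2))*(60 + 7) + 43 = ((½)*(-½)*(-6))*67 + 43 = (3/2)*67 + 43 = 201/2 + 43 = 287/2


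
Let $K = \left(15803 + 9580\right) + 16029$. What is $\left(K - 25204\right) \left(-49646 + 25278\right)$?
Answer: $-394956544$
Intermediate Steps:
$K = 41412$ ($K = 25383 + 16029 = 41412$)
$\left(K - 25204\right) \left(-49646 + 25278\right) = \left(41412 - 25204\right) \left(-49646 + 25278\right) = 16208 \left(-24368\right) = -394956544$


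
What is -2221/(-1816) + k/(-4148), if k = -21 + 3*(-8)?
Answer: 2323607/1883192 ≈ 1.2339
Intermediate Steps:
k = -45 (k = -21 - 24 = -45)
-2221/(-1816) + k/(-4148) = -2221/(-1816) - 45/(-4148) = -2221*(-1/1816) - 45*(-1/4148) = 2221/1816 + 45/4148 = 2323607/1883192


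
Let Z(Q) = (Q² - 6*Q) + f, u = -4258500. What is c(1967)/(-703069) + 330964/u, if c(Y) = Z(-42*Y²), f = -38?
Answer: -1653726841233865423787/44029696125 ≈ -3.7559e+10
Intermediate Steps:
Z(Q) = -38 + Q² - 6*Q (Z(Q) = (Q² - 6*Q) - 38 = -38 + Q² - 6*Q)
c(Y) = -38 + 252*Y² + 1764*Y⁴ (c(Y) = -38 + (-42*Y²)² - (-252)*Y² = -38 + 1764*Y⁴ + 252*Y² = -38 + 252*Y² + 1764*Y⁴)
c(1967)/(-703069) + 330964/u = (-38 + 252*1967² + 1764*1967⁴)/(-703069) + 330964/(-4258500) = (-38 + 252*3869089 + 1764*14969849689921)*(-1/703069) + 330964*(-1/4258500) = (-38 + 975010428 + 26406814853020644)*(-1/703069) - 82741/1064625 = 26406815828031034*(-1/703069) - 82741/1064625 = -26406815828031034/703069 - 82741/1064625 = -1653726841233865423787/44029696125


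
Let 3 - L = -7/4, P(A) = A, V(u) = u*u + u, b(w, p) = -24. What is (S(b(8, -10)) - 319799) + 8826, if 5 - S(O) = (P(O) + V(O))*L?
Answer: -313476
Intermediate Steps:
V(u) = u + u² (V(u) = u² + u = u + u²)
L = 19/4 (L = 3 - (-7)/4 = 3 - 1*(-7/4) = 3 + 7/4 = 19/4 ≈ 4.7500)
S(O) = 5 - 19*O/4 - 19*O*(1 + O)/4 (S(O) = 5 - (O + O*(1 + O))*19/4 = 5 - (19*O/4 + 19*O*(1 + O)/4) = 5 + (-19*O/4 - 19*O*(1 + O)/4) = 5 - 19*O/4 - 19*O*(1 + O)/4)
(S(b(8, -10)) - 319799) + 8826 = ((5 - 19/2*(-24) - 19/4*(-24)²) - 319799) + 8826 = ((5 + 228 - 19/4*576) - 319799) + 8826 = ((5 + 228 - 2736) - 319799) + 8826 = (-2503 - 319799) + 8826 = -322302 + 8826 = -313476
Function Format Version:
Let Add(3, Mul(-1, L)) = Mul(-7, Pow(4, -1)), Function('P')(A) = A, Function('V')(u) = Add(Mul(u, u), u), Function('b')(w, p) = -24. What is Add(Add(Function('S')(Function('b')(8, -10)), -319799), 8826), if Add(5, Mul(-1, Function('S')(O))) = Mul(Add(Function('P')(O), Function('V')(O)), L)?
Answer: -313476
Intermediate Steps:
Function('V')(u) = Add(u, Pow(u, 2)) (Function('V')(u) = Add(Pow(u, 2), u) = Add(u, Pow(u, 2)))
L = Rational(19, 4) (L = Add(3, Mul(-1, Mul(-7, Pow(4, -1)))) = Add(3, Mul(-1, Mul(-7, Rational(1, 4)))) = Add(3, Mul(-1, Rational(-7, 4))) = Add(3, Rational(7, 4)) = Rational(19, 4) ≈ 4.7500)
Function('S')(O) = Add(5, Mul(Rational(-19, 4), O), Mul(Rational(-19, 4), O, Add(1, O))) (Function('S')(O) = Add(5, Mul(-1, Mul(Add(O, Mul(O, Add(1, O))), Rational(19, 4)))) = Add(5, Mul(-1, Add(Mul(Rational(19, 4), O), Mul(Rational(19, 4), O, Add(1, O))))) = Add(5, Add(Mul(Rational(-19, 4), O), Mul(Rational(-19, 4), O, Add(1, O)))) = Add(5, Mul(Rational(-19, 4), O), Mul(Rational(-19, 4), O, Add(1, O))))
Add(Add(Function('S')(Function('b')(8, -10)), -319799), 8826) = Add(Add(Add(5, Mul(Rational(-19, 2), -24), Mul(Rational(-19, 4), Pow(-24, 2))), -319799), 8826) = Add(Add(Add(5, 228, Mul(Rational(-19, 4), 576)), -319799), 8826) = Add(Add(Add(5, 228, -2736), -319799), 8826) = Add(Add(-2503, -319799), 8826) = Add(-322302, 8826) = -313476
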